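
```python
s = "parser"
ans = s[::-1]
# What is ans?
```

s has length 6. The slice s[::-1] selects indices [5, 4, 3, 2, 1, 0] (5->'r', 4->'e', 3->'s', 2->'r', 1->'a', 0->'p'), giving 'resrap'.

'resrap'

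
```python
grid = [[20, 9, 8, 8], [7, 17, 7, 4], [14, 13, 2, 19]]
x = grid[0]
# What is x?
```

grid has 3 rows. Row 0 is [20, 9, 8, 8].

[20, 9, 8, 8]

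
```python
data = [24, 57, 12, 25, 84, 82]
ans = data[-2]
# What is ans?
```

data has length 6. Negative index -2 maps to positive index 6 + (-2) = 4. data[4] = 84.

84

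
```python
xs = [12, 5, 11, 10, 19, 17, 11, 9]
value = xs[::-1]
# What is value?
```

xs has length 8. The slice xs[::-1] selects indices [7, 6, 5, 4, 3, 2, 1, 0] (7->9, 6->11, 5->17, 4->19, 3->10, 2->11, 1->5, 0->12), giving [9, 11, 17, 19, 10, 11, 5, 12].

[9, 11, 17, 19, 10, 11, 5, 12]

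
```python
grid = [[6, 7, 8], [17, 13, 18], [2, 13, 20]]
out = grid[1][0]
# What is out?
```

grid[1] = [17, 13, 18]. Taking column 0 of that row yields 17.

17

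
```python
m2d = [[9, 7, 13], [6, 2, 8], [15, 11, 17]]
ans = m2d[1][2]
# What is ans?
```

m2d[1] = [6, 2, 8]. Taking column 2 of that row yields 8.

8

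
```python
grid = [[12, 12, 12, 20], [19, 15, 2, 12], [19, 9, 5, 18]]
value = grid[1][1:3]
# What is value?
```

grid[1] = [19, 15, 2, 12]. grid[1] has length 4. The slice grid[1][1:3] selects indices [1, 2] (1->15, 2->2), giving [15, 2].

[15, 2]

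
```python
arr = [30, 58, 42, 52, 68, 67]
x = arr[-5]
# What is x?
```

arr has length 6. Negative index -5 maps to positive index 6 + (-5) = 1. arr[1] = 58.

58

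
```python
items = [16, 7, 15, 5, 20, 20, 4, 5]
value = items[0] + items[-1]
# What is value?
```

items has length 8. items[0] = 16.
items has length 8. Negative index -1 maps to positive index 8 + (-1) = 7. items[7] = 5.
Sum: 16 + 5 = 21.

21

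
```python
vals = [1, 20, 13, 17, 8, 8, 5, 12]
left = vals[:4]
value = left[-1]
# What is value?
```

vals has length 8. The slice vals[:4] selects indices [0, 1, 2, 3] (0->1, 1->20, 2->13, 3->17), giving [1, 20, 13, 17]. So left = [1, 20, 13, 17]. Then left[-1] = 17.

17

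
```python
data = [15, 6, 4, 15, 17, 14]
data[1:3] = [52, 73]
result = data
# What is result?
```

data starts as [15, 6, 4, 15, 17, 14] (length 6). The slice data[1:3] covers indices [1, 2] with values [6, 4]. Replacing that slice with [52, 73] (same length) produces [15, 52, 73, 15, 17, 14].

[15, 52, 73, 15, 17, 14]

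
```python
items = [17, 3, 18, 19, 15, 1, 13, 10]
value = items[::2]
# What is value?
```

items has length 8. The slice items[::2] selects indices [0, 2, 4, 6] (0->17, 2->18, 4->15, 6->13), giving [17, 18, 15, 13].

[17, 18, 15, 13]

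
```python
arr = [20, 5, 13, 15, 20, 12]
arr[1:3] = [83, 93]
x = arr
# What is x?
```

arr starts as [20, 5, 13, 15, 20, 12] (length 6). The slice arr[1:3] covers indices [1, 2] with values [5, 13]. Replacing that slice with [83, 93] (same length) produces [20, 83, 93, 15, 20, 12].

[20, 83, 93, 15, 20, 12]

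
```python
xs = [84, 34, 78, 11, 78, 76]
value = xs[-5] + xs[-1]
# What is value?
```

xs has length 6. Negative index -5 maps to positive index 6 + (-5) = 1. xs[1] = 34.
xs has length 6. Negative index -1 maps to positive index 6 + (-1) = 5. xs[5] = 76.
Sum: 34 + 76 = 110.

110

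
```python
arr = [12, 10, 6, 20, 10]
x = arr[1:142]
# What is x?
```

arr has length 5. The slice arr[1:142] selects indices [1, 2, 3, 4] (1->10, 2->6, 3->20, 4->10), giving [10, 6, 20, 10].

[10, 6, 20, 10]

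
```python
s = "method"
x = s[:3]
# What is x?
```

s has length 6. The slice s[:3] selects indices [0, 1, 2] (0->'m', 1->'e', 2->'t'), giving 'met'.

'met'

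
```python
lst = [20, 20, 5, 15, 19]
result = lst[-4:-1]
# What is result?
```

lst has length 5. The slice lst[-4:-1] selects indices [1, 2, 3] (1->20, 2->5, 3->15), giving [20, 5, 15].

[20, 5, 15]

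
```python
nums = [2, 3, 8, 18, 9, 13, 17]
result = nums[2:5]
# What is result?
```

nums has length 7. The slice nums[2:5] selects indices [2, 3, 4] (2->8, 3->18, 4->9), giving [8, 18, 9].

[8, 18, 9]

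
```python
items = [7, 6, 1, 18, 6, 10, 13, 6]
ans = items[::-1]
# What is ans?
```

items has length 8. The slice items[::-1] selects indices [7, 6, 5, 4, 3, 2, 1, 0] (7->6, 6->13, 5->10, 4->6, 3->18, 2->1, 1->6, 0->7), giving [6, 13, 10, 6, 18, 1, 6, 7].

[6, 13, 10, 6, 18, 1, 6, 7]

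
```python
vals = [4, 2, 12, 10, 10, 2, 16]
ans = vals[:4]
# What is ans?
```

vals has length 7. The slice vals[:4] selects indices [0, 1, 2, 3] (0->4, 1->2, 2->12, 3->10), giving [4, 2, 12, 10].

[4, 2, 12, 10]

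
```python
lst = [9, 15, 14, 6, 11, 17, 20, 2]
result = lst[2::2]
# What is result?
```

lst has length 8. The slice lst[2::2] selects indices [2, 4, 6] (2->14, 4->11, 6->20), giving [14, 11, 20].

[14, 11, 20]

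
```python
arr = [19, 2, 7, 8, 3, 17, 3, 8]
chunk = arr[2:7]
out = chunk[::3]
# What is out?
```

arr has length 8. The slice arr[2:7] selects indices [2, 3, 4, 5, 6] (2->7, 3->8, 4->3, 5->17, 6->3), giving [7, 8, 3, 17, 3]. So chunk = [7, 8, 3, 17, 3]. chunk has length 5. The slice chunk[::3] selects indices [0, 3] (0->7, 3->17), giving [7, 17].

[7, 17]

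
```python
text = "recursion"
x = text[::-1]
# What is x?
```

text has length 9. The slice text[::-1] selects indices [8, 7, 6, 5, 4, 3, 2, 1, 0] (8->'n', 7->'o', 6->'i', 5->'s', 4->'r', 3->'u', 2->'c', 1->'e', 0->'r'), giving 'noisrucer'.

'noisrucer'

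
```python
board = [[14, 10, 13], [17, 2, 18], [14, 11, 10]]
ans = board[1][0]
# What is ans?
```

board[1] = [17, 2, 18]. Taking column 0 of that row yields 17.

17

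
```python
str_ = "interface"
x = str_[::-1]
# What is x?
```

str_ has length 9. The slice str_[::-1] selects indices [8, 7, 6, 5, 4, 3, 2, 1, 0] (8->'e', 7->'c', 6->'a', 5->'f', 4->'r', 3->'e', 2->'t', 1->'n', 0->'i'), giving 'ecafretni'.

'ecafretni'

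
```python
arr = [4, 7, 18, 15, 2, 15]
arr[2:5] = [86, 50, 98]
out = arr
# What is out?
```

arr starts as [4, 7, 18, 15, 2, 15] (length 6). The slice arr[2:5] covers indices [2, 3, 4] with values [18, 15, 2]. Replacing that slice with [86, 50, 98] (same length) produces [4, 7, 86, 50, 98, 15].

[4, 7, 86, 50, 98, 15]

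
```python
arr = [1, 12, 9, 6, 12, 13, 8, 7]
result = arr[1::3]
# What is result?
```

arr has length 8. The slice arr[1::3] selects indices [1, 4, 7] (1->12, 4->12, 7->7), giving [12, 12, 7].

[12, 12, 7]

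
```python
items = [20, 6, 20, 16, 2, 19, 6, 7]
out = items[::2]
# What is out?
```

items has length 8. The slice items[::2] selects indices [0, 2, 4, 6] (0->20, 2->20, 4->2, 6->6), giving [20, 20, 2, 6].

[20, 20, 2, 6]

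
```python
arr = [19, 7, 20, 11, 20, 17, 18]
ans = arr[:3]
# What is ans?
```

arr has length 7. The slice arr[:3] selects indices [0, 1, 2] (0->19, 1->7, 2->20), giving [19, 7, 20].

[19, 7, 20]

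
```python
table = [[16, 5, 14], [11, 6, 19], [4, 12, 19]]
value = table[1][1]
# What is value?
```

table[1] = [11, 6, 19]. Taking column 1 of that row yields 6.

6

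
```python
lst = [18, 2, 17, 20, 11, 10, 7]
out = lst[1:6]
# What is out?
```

lst has length 7. The slice lst[1:6] selects indices [1, 2, 3, 4, 5] (1->2, 2->17, 3->20, 4->11, 5->10), giving [2, 17, 20, 11, 10].

[2, 17, 20, 11, 10]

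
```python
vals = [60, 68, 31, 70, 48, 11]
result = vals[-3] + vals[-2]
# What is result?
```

vals has length 6. Negative index -3 maps to positive index 6 + (-3) = 3. vals[3] = 70.
vals has length 6. Negative index -2 maps to positive index 6 + (-2) = 4. vals[4] = 48.
Sum: 70 + 48 = 118.

118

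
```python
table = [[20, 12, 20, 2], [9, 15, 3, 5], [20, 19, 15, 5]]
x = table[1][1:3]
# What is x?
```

table[1] = [9, 15, 3, 5]. table[1] has length 4. The slice table[1][1:3] selects indices [1, 2] (1->15, 2->3), giving [15, 3].

[15, 3]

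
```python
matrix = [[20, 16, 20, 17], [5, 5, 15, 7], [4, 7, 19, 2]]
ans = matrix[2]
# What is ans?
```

matrix has 3 rows. Row 2 is [4, 7, 19, 2].

[4, 7, 19, 2]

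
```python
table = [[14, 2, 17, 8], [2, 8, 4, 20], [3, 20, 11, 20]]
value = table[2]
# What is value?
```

table has 3 rows. Row 2 is [3, 20, 11, 20].

[3, 20, 11, 20]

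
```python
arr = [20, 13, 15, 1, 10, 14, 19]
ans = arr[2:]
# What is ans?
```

arr has length 7. The slice arr[2:] selects indices [2, 3, 4, 5, 6] (2->15, 3->1, 4->10, 5->14, 6->19), giving [15, 1, 10, 14, 19].

[15, 1, 10, 14, 19]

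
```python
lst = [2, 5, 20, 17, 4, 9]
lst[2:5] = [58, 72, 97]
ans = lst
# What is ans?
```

lst starts as [2, 5, 20, 17, 4, 9] (length 6). The slice lst[2:5] covers indices [2, 3, 4] with values [20, 17, 4]. Replacing that slice with [58, 72, 97] (same length) produces [2, 5, 58, 72, 97, 9].

[2, 5, 58, 72, 97, 9]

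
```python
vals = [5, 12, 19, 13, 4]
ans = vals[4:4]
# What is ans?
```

vals has length 5. The slice vals[4:4] resolves to an empty index range, so the result is [].

[]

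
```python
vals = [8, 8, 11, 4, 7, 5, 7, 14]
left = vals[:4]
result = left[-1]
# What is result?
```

vals has length 8. The slice vals[:4] selects indices [0, 1, 2, 3] (0->8, 1->8, 2->11, 3->4), giving [8, 8, 11, 4]. So left = [8, 8, 11, 4]. Then left[-1] = 4.

4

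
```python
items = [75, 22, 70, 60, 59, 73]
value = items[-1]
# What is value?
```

items has length 6. Negative index -1 maps to positive index 6 + (-1) = 5. items[5] = 73.

73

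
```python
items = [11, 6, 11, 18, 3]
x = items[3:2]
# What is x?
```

items has length 5. The slice items[3:2] resolves to an empty index range, so the result is [].

[]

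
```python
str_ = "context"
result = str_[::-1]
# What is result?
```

str_ has length 7. The slice str_[::-1] selects indices [6, 5, 4, 3, 2, 1, 0] (6->'t', 5->'x', 4->'e', 3->'t', 2->'n', 1->'o', 0->'c'), giving 'txetnoc'.

'txetnoc'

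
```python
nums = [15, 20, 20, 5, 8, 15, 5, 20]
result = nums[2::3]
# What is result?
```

nums has length 8. The slice nums[2::3] selects indices [2, 5] (2->20, 5->15), giving [20, 15].

[20, 15]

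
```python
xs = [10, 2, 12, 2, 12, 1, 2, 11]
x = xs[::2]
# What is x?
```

xs has length 8. The slice xs[::2] selects indices [0, 2, 4, 6] (0->10, 2->12, 4->12, 6->2), giving [10, 12, 12, 2].

[10, 12, 12, 2]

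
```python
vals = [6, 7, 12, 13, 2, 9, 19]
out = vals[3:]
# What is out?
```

vals has length 7. The slice vals[3:] selects indices [3, 4, 5, 6] (3->13, 4->2, 5->9, 6->19), giving [13, 2, 9, 19].

[13, 2, 9, 19]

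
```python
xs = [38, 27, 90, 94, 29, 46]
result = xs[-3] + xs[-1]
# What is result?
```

xs has length 6. Negative index -3 maps to positive index 6 + (-3) = 3. xs[3] = 94.
xs has length 6. Negative index -1 maps to positive index 6 + (-1) = 5. xs[5] = 46.
Sum: 94 + 46 = 140.

140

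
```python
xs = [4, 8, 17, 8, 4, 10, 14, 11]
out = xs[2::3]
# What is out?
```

xs has length 8. The slice xs[2::3] selects indices [2, 5] (2->17, 5->10), giving [17, 10].

[17, 10]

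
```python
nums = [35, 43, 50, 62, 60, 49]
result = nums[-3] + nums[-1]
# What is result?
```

nums has length 6. Negative index -3 maps to positive index 6 + (-3) = 3. nums[3] = 62.
nums has length 6. Negative index -1 maps to positive index 6 + (-1) = 5. nums[5] = 49.
Sum: 62 + 49 = 111.

111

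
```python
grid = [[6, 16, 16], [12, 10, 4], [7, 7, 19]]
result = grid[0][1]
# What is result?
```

grid[0] = [6, 16, 16]. Taking column 1 of that row yields 16.

16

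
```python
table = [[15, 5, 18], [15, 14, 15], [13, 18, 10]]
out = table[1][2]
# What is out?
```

table[1] = [15, 14, 15]. Taking column 2 of that row yields 15.

15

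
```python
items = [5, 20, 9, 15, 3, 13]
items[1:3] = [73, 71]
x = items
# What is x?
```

items starts as [5, 20, 9, 15, 3, 13] (length 6). The slice items[1:3] covers indices [1, 2] with values [20, 9]. Replacing that slice with [73, 71] (same length) produces [5, 73, 71, 15, 3, 13].

[5, 73, 71, 15, 3, 13]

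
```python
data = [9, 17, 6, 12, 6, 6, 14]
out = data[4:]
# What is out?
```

data has length 7. The slice data[4:] selects indices [4, 5, 6] (4->6, 5->6, 6->14), giving [6, 6, 14].

[6, 6, 14]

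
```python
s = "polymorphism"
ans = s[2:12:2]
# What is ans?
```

s has length 12. The slice s[2:12:2] selects indices [2, 4, 6, 8, 10] (2->'l', 4->'m', 6->'r', 8->'h', 10->'s'), giving 'lmrhs'.

'lmrhs'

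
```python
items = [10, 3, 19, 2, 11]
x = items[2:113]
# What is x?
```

items has length 5. The slice items[2:113] selects indices [2, 3, 4] (2->19, 3->2, 4->11), giving [19, 2, 11].

[19, 2, 11]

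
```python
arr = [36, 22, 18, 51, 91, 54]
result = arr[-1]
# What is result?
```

arr has length 6. Negative index -1 maps to positive index 6 + (-1) = 5. arr[5] = 54.

54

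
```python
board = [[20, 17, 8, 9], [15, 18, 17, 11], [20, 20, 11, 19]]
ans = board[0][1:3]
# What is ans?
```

board[0] = [20, 17, 8, 9]. board[0] has length 4. The slice board[0][1:3] selects indices [1, 2] (1->17, 2->8), giving [17, 8].

[17, 8]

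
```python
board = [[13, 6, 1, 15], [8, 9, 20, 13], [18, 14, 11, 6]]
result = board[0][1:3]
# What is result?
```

board[0] = [13, 6, 1, 15]. board[0] has length 4. The slice board[0][1:3] selects indices [1, 2] (1->6, 2->1), giving [6, 1].

[6, 1]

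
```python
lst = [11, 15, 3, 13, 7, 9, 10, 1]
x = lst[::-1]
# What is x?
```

lst has length 8. The slice lst[::-1] selects indices [7, 6, 5, 4, 3, 2, 1, 0] (7->1, 6->10, 5->9, 4->7, 3->13, 2->3, 1->15, 0->11), giving [1, 10, 9, 7, 13, 3, 15, 11].

[1, 10, 9, 7, 13, 3, 15, 11]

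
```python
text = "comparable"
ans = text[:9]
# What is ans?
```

text has length 10. The slice text[:9] selects indices [0, 1, 2, 3, 4, 5, 6, 7, 8] (0->'c', 1->'o', 2->'m', 3->'p', 4->'a', 5->'r', 6->'a', 7->'b', 8->'l'), giving 'comparabl'.

'comparabl'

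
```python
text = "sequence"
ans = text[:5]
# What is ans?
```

text has length 8. The slice text[:5] selects indices [0, 1, 2, 3, 4] (0->'s', 1->'e', 2->'q', 3->'u', 4->'e'), giving 'seque'.

'seque'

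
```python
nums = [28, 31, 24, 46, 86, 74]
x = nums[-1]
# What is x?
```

nums has length 6. Negative index -1 maps to positive index 6 + (-1) = 5. nums[5] = 74.

74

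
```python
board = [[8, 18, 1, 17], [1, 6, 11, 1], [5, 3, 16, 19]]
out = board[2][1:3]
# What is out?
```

board[2] = [5, 3, 16, 19]. board[2] has length 4. The slice board[2][1:3] selects indices [1, 2] (1->3, 2->16), giving [3, 16].

[3, 16]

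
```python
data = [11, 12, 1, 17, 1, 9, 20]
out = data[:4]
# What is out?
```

data has length 7. The slice data[:4] selects indices [0, 1, 2, 3] (0->11, 1->12, 2->1, 3->17), giving [11, 12, 1, 17].

[11, 12, 1, 17]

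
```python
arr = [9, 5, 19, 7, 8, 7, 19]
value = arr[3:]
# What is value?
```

arr has length 7. The slice arr[3:] selects indices [3, 4, 5, 6] (3->7, 4->8, 5->7, 6->19), giving [7, 8, 7, 19].

[7, 8, 7, 19]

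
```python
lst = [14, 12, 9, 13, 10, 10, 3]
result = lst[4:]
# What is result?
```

lst has length 7. The slice lst[4:] selects indices [4, 5, 6] (4->10, 5->10, 6->3), giving [10, 10, 3].

[10, 10, 3]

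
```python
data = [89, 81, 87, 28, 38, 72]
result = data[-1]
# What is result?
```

data has length 6. Negative index -1 maps to positive index 6 + (-1) = 5. data[5] = 72.

72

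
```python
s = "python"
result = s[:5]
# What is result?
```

s has length 6. The slice s[:5] selects indices [0, 1, 2, 3, 4] (0->'p', 1->'y', 2->'t', 3->'h', 4->'o'), giving 'pytho'.

'pytho'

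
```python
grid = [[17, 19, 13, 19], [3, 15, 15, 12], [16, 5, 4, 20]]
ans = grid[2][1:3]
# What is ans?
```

grid[2] = [16, 5, 4, 20]. grid[2] has length 4. The slice grid[2][1:3] selects indices [1, 2] (1->5, 2->4), giving [5, 4].

[5, 4]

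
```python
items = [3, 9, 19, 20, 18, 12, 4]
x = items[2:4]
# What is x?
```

items has length 7. The slice items[2:4] selects indices [2, 3] (2->19, 3->20), giving [19, 20].

[19, 20]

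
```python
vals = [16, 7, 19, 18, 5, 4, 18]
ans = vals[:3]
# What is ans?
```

vals has length 7. The slice vals[:3] selects indices [0, 1, 2] (0->16, 1->7, 2->19), giving [16, 7, 19].

[16, 7, 19]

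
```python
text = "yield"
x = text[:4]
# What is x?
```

text has length 5. The slice text[:4] selects indices [0, 1, 2, 3] (0->'y', 1->'i', 2->'e', 3->'l'), giving 'yiel'.

'yiel'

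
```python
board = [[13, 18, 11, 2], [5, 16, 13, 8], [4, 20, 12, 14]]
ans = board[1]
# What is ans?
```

board has 3 rows. Row 1 is [5, 16, 13, 8].

[5, 16, 13, 8]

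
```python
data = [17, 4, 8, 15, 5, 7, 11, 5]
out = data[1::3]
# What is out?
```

data has length 8. The slice data[1::3] selects indices [1, 4, 7] (1->4, 4->5, 7->5), giving [4, 5, 5].

[4, 5, 5]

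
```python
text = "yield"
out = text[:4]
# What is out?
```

text has length 5. The slice text[:4] selects indices [0, 1, 2, 3] (0->'y', 1->'i', 2->'e', 3->'l'), giving 'yiel'.

'yiel'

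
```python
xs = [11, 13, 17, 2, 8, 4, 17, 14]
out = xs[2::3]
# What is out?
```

xs has length 8. The slice xs[2::3] selects indices [2, 5] (2->17, 5->4), giving [17, 4].

[17, 4]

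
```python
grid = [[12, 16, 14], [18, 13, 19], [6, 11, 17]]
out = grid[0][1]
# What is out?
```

grid[0] = [12, 16, 14]. Taking column 1 of that row yields 16.

16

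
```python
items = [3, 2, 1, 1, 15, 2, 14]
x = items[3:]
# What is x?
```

items has length 7. The slice items[3:] selects indices [3, 4, 5, 6] (3->1, 4->15, 5->2, 6->14), giving [1, 15, 2, 14].

[1, 15, 2, 14]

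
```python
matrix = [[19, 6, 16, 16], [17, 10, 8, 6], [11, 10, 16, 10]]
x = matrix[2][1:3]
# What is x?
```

matrix[2] = [11, 10, 16, 10]. matrix[2] has length 4. The slice matrix[2][1:3] selects indices [1, 2] (1->10, 2->16), giving [10, 16].

[10, 16]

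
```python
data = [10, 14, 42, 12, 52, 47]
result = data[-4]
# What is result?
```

data has length 6. Negative index -4 maps to positive index 6 + (-4) = 2. data[2] = 42.

42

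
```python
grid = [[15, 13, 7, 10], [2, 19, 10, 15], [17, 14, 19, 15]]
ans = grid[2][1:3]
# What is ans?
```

grid[2] = [17, 14, 19, 15]. grid[2] has length 4. The slice grid[2][1:3] selects indices [1, 2] (1->14, 2->19), giving [14, 19].

[14, 19]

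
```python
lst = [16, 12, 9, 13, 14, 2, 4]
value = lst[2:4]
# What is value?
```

lst has length 7. The slice lst[2:4] selects indices [2, 3] (2->9, 3->13), giving [9, 13].

[9, 13]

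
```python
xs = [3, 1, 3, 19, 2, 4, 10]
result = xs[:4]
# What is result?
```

xs has length 7. The slice xs[:4] selects indices [0, 1, 2, 3] (0->3, 1->1, 2->3, 3->19), giving [3, 1, 3, 19].

[3, 1, 3, 19]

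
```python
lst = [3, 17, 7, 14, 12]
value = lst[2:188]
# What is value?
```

lst has length 5. The slice lst[2:188] selects indices [2, 3, 4] (2->7, 3->14, 4->12), giving [7, 14, 12].

[7, 14, 12]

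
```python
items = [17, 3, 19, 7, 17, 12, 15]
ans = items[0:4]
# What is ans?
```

items has length 7. The slice items[0:4] selects indices [0, 1, 2, 3] (0->17, 1->3, 2->19, 3->7), giving [17, 3, 19, 7].

[17, 3, 19, 7]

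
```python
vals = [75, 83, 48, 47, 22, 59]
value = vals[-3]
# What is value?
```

vals has length 6. Negative index -3 maps to positive index 6 + (-3) = 3. vals[3] = 47.

47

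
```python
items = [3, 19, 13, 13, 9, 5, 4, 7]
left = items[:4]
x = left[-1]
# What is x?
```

items has length 8. The slice items[:4] selects indices [0, 1, 2, 3] (0->3, 1->19, 2->13, 3->13), giving [3, 19, 13, 13]. So left = [3, 19, 13, 13]. Then left[-1] = 13.

13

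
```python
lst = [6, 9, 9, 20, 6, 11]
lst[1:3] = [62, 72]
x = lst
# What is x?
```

lst starts as [6, 9, 9, 20, 6, 11] (length 6). The slice lst[1:3] covers indices [1, 2] with values [9, 9]. Replacing that slice with [62, 72] (same length) produces [6, 62, 72, 20, 6, 11].

[6, 62, 72, 20, 6, 11]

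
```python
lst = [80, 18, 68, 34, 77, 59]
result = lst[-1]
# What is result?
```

lst has length 6. Negative index -1 maps to positive index 6 + (-1) = 5. lst[5] = 59.

59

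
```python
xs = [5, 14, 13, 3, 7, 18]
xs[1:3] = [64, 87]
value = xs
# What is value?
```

xs starts as [5, 14, 13, 3, 7, 18] (length 6). The slice xs[1:3] covers indices [1, 2] with values [14, 13]. Replacing that slice with [64, 87] (same length) produces [5, 64, 87, 3, 7, 18].

[5, 64, 87, 3, 7, 18]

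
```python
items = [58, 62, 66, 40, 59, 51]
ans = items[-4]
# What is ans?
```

items has length 6. Negative index -4 maps to positive index 6 + (-4) = 2. items[2] = 66.

66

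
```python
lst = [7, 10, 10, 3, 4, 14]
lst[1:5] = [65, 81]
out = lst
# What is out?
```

lst starts as [7, 10, 10, 3, 4, 14] (length 6). The slice lst[1:5] covers indices [1, 2, 3, 4] with values [10, 10, 3, 4]. Replacing that slice with [65, 81] (different length) produces [7, 65, 81, 14].

[7, 65, 81, 14]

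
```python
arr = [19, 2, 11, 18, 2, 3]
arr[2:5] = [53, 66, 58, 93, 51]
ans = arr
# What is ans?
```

arr starts as [19, 2, 11, 18, 2, 3] (length 6). The slice arr[2:5] covers indices [2, 3, 4] with values [11, 18, 2]. Replacing that slice with [53, 66, 58, 93, 51] (different length) produces [19, 2, 53, 66, 58, 93, 51, 3].

[19, 2, 53, 66, 58, 93, 51, 3]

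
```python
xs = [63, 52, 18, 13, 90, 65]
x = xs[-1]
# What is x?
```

xs has length 6. Negative index -1 maps to positive index 6 + (-1) = 5. xs[5] = 65.

65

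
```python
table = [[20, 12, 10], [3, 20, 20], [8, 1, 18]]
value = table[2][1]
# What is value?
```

table[2] = [8, 1, 18]. Taking column 1 of that row yields 1.

1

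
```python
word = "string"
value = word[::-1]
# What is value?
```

word has length 6. The slice word[::-1] selects indices [5, 4, 3, 2, 1, 0] (5->'g', 4->'n', 3->'i', 2->'r', 1->'t', 0->'s'), giving 'gnirts'.

'gnirts'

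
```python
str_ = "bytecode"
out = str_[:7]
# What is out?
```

str_ has length 8. The slice str_[:7] selects indices [0, 1, 2, 3, 4, 5, 6] (0->'b', 1->'y', 2->'t', 3->'e', 4->'c', 5->'o', 6->'d'), giving 'bytecod'.

'bytecod'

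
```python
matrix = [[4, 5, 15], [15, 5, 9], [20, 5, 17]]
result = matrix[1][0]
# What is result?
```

matrix[1] = [15, 5, 9]. Taking column 0 of that row yields 15.

15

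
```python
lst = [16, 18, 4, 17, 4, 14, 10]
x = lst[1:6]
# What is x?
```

lst has length 7. The slice lst[1:6] selects indices [1, 2, 3, 4, 5] (1->18, 2->4, 3->17, 4->4, 5->14), giving [18, 4, 17, 4, 14].

[18, 4, 17, 4, 14]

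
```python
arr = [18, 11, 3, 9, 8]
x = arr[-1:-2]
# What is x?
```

arr has length 5. The slice arr[-1:-2] resolves to an empty index range, so the result is [].

[]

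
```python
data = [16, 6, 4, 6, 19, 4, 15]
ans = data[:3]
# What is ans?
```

data has length 7. The slice data[:3] selects indices [0, 1, 2] (0->16, 1->6, 2->4), giving [16, 6, 4].

[16, 6, 4]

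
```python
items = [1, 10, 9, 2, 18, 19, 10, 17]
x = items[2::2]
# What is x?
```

items has length 8. The slice items[2::2] selects indices [2, 4, 6] (2->9, 4->18, 6->10), giving [9, 18, 10].

[9, 18, 10]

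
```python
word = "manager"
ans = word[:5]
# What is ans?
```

word has length 7. The slice word[:5] selects indices [0, 1, 2, 3, 4] (0->'m', 1->'a', 2->'n', 3->'a', 4->'g'), giving 'manag'.

'manag'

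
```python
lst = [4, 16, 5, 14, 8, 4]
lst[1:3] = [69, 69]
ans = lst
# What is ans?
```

lst starts as [4, 16, 5, 14, 8, 4] (length 6). The slice lst[1:3] covers indices [1, 2] with values [16, 5]. Replacing that slice with [69, 69] (same length) produces [4, 69, 69, 14, 8, 4].

[4, 69, 69, 14, 8, 4]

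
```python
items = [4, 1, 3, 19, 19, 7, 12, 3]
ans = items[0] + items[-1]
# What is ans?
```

items has length 8. items[0] = 4.
items has length 8. Negative index -1 maps to positive index 8 + (-1) = 7. items[7] = 3.
Sum: 4 + 3 = 7.

7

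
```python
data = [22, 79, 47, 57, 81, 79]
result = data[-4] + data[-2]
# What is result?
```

data has length 6. Negative index -4 maps to positive index 6 + (-4) = 2. data[2] = 47.
data has length 6. Negative index -2 maps to positive index 6 + (-2) = 4. data[4] = 81.
Sum: 47 + 81 = 128.

128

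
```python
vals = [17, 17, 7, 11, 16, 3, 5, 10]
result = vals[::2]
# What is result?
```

vals has length 8. The slice vals[::2] selects indices [0, 2, 4, 6] (0->17, 2->7, 4->16, 6->5), giving [17, 7, 16, 5].

[17, 7, 16, 5]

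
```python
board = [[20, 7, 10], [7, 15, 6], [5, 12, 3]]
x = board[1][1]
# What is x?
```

board[1] = [7, 15, 6]. Taking column 1 of that row yields 15.

15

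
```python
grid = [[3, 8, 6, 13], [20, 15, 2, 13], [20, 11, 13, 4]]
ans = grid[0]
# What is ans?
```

grid has 3 rows. Row 0 is [3, 8, 6, 13].

[3, 8, 6, 13]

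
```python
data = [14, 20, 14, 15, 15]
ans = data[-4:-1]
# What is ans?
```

data has length 5. The slice data[-4:-1] selects indices [1, 2, 3] (1->20, 2->14, 3->15), giving [20, 14, 15].

[20, 14, 15]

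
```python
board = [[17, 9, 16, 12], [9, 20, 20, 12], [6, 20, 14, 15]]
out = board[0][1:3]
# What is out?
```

board[0] = [17, 9, 16, 12]. board[0] has length 4. The slice board[0][1:3] selects indices [1, 2] (1->9, 2->16), giving [9, 16].

[9, 16]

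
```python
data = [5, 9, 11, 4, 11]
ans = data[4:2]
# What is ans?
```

data has length 5. The slice data[4:2] resolves to an empty index range, so the result is [].

[]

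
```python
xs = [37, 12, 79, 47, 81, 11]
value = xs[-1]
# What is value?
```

xs has length 6. Negative index -1 maps to positive index 6 + (-1) = 5. xs[5] = 11.

11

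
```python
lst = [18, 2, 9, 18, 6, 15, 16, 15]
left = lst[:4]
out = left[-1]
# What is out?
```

lst has length 8. The slice lst[:4] selects indices [0, 1, 2, 3] (0->18, 1->2, 2->9, 3->18), giving [18, 2, 9, 18]. So left = [18, 2, 9, 18]. Then left[-1] = 18.

18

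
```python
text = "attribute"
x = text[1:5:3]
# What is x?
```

text has length 9. The slice text[1:5:3] selects indices [1, 4] (1->'t', 4->'i'), giving 'ti'.

'ti'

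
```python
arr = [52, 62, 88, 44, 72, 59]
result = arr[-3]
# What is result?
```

arr has length 6. Negative index -3 maps to positive index 6 + (-3) = 3. arr[3] = 44.

44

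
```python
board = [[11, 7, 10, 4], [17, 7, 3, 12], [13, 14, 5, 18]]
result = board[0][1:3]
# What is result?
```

board[0] = [11, 7, 10, 4]. board[0] has length 4. The slice board[0][1:3] selects indices [1, 2] (1->7, 2->10), giving [7, 10].

[7, 10]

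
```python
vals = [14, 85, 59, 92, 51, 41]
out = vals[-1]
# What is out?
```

vals has length 6. Negative index -1 maps to positive index 6 + (-1) = 5. vals[5] = 41.

41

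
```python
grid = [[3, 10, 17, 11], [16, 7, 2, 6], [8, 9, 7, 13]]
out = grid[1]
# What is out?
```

grid has 3 rows. Row 1 is [16, 7, 2, 6].

[16, 7, 2, 6]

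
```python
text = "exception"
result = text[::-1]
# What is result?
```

text has length 9. The slice text[::-1] selects indices [8, 7, 6, 5, 4, 3, 2, 1, 0] (8->'n', 7->'o', 6->'i', 5->'t', 4->'p', 3->'e', 2->'c', 1->'x', 0->'e'), giving 'noitpecxe'.

'noitpecxe'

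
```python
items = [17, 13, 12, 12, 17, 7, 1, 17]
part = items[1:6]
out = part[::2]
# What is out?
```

items has length 8. The slice items[1:6] selects indices [1, 2, 3, 4, 5] (1->13, 2->12, 3->12, 4->17, 5->7), giving [13, 12, 12, 17, 7]. So part = [13, 12, 12, 17, 7]. part has length 5. The slice part[::2] selects indices [0, 2, 4] (0->13, 2->12, 4->7), giving [13, 12, 7].

[13, 12, 7]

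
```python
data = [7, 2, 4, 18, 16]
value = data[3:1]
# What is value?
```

data has length 5. The slice data[3:1] resolves to an empty index range, so the result is [].

[]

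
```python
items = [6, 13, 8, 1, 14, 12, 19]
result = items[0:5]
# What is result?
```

items has length 7. The slice items[0:5] selects indices [0, 1, 2, 3, 4] (0->6, 1->13, 2->8, 3->1, 4->14), giving [6, 13, 8, 1, 14].

[6, 13, 8, 1, 14]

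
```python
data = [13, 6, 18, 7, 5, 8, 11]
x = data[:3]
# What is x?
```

data has length 7. The slice data[:3] selects indices [0, 1, 2] (0->13, 1->6, 2->18), giving [13, 6, 18].

[13, 6, 18]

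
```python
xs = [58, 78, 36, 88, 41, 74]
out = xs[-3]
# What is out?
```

xs has length 6. Negative index -3 maps to positive index 6 + (-3) = 3. xs[3] = 88.

88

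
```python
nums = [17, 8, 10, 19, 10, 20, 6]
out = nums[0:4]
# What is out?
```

nums has length 7. The slice nums[0:4] selects indices [0, 1, 2, 3] (0->17, 1->8, 2->10, 3->19), giving [17, 8, 10, 19].

[17, 8, 10, 19]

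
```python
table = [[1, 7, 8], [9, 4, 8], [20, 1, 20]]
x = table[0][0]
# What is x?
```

table[0] = [1, 7, 8]. Taking column 0 of that row yields 1.

1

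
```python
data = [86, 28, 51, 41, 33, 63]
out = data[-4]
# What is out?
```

data has length 6. Negative index -4 maps to positive index 6 + (-4) = 2. data[2] = 51.

51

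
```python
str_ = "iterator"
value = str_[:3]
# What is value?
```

str_ has length 8. The slice str_[:3] selects indices [0, 1, 2] (0->'i', 1->'t', 2->'e'), giving 'ite'.

'ite'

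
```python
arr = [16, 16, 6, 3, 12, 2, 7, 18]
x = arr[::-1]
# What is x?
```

arr has length 8. The slice arr[::-1] selects indices [7, 6, 5, 4, 3, 2, 1, 0] (7->18, 6->7, 5->2, 4->12, 3->3, 2->6, 1->16, 0->16), giving [18, 7, 2, 12, 3, 6, 16, 16].

[18, 7, 2, 12, 3, 6, 16, 16]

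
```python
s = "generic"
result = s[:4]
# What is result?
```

s has length 7. The slice s[:4] selects indices [0, 1, 2, 3] (0->'g', 1->'e', 2->'n', 3->'e'), giving 'gene'.

'gene'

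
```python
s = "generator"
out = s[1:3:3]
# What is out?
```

s has length 9. The slice s[1:3:3] selects indices [1] (1->'e'), giving 'e'.

'e'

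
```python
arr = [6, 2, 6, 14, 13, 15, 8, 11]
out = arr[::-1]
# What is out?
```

arr has length 8. The slice arr[::-1] selects indices [7, 6, 5, 4, 3, 2, 1, 0] (7->11, 6->8, 5->15, 4->13, 3->14, 2->6, 1->2, 0->6), giving [11, 8, 15, 13, 14, 6, 2, 6].

[11, 8, 15, 13, 14, 6, 2, 6]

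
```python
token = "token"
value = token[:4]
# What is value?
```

token has length 5. The slice token[:4] selects indices [0, 1, 2, 3] (0->'t', 1->'o', 2->'k', 3->'e'), giving 'toke'.

'toke'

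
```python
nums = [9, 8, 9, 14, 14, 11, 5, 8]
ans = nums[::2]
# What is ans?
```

nums has length 8. The slice nums[::2] selects indices [0, 2, 4, 6] (0->9, 2->9, 4->14, 6->5), giving [9, 9, 14, 5].

[9, 9, 14, 5]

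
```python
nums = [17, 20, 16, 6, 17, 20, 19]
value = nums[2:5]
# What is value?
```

nums has length 7. The slice nums[2:5] selects indices [2, 3, 4] (2->16, 3->6, 4->17), giving [16, 6, 17].

[16, 6, 17]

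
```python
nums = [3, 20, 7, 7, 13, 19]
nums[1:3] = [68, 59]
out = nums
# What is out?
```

nums starts as [3, 20, 7, 7, 13, 19] (length 6). The slice nums[1:3] covers indices [1, 2] with values [20, 7]. Replacing that slice with [68, 59] (same length) produces [3, 68, 59, 7, 13, 19].

[3, 68, 59, 7, 13, 19]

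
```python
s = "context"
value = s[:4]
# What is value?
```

s has length 7. The slice s[:4] selects indices [0, 1, 2, 3] (0->'c', 1->'o', 2->'n', 3->'t'), giving 'cont'.

'cont'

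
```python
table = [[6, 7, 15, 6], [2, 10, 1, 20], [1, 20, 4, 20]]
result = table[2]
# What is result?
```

table has 3 rows. Row 2 is [1, 20, 4, 20].

[1, 20, 4, 20]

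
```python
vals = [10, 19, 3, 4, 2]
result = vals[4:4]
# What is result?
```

vals has length 5. The slice vals[4:4] resolves to an empty index range, so the result is [].

[]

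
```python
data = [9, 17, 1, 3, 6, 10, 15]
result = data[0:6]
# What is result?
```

data has length 7. The slice data[0:6] selects indices [0, 1, 2, 3, 4, 5] (0->9, 1->17, 2->1, 3->3, 4->6, 5->10), giving [9, 17, 1, 3, 6, 10].

[9, 17, 1, 3, 6, 10]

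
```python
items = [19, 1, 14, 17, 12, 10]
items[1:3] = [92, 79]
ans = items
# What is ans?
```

items starts as [19, 1, 14, 17, 12, 10] (length 6). The slice items[1:3] covers indices [1, 2] with values [1, 14]. Replacing that slice with [92, 79] (same length) produces [19, 92, 79, 17, 12, 10].

[19, 92, 79, 17, 12, 10]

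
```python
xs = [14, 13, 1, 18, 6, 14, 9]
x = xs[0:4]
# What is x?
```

xs has length 7. The slice xs[0:4] selects indices [0, 1, 2, 3] (0->14, 1->13, 2->1, 3->18), giving [14, 13, 1, 18].

[14, 13, 1, 18]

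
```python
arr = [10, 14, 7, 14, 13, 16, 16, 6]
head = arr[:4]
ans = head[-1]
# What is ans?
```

arr has length 8. The slice arr[:4] selects indices [0, 1, 2, 3] (0->10, 1->14, 2->7, 3->14), giving [10, 14, 7, 14]. So head = [10, 14, 7, 14]. Then head[-1] = 14.

14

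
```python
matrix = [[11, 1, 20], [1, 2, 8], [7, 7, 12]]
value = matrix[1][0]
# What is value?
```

matrix[1] = [1, 2, 8]. Taking column 0 of that row yields 1.

1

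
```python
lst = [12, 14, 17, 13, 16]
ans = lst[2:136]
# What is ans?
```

lst has length 5. The slice lst[2:136] selects indices [2, 3, 4] (2->17, 3->13, 4->16), giving [17, 13, 16].

[17, 13, 16]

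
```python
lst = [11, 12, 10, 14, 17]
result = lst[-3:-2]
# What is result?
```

lst has length 5. The slice lst[-3:-2] selects indices [2] (2->10), giving [10].

[10]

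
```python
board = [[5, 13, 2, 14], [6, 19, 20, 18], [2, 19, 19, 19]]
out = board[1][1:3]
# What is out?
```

board[1] = [6, 19, 20, 18]. board[1] has length 4. The slice board[1][1:3] selects indices [1, 2] (1->19, 2->20), giving [19, 20].

[19, 20]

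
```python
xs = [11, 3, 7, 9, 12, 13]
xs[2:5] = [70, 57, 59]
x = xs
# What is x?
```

xs starts as [11, 3, 7, 9, 12, 13] (length 6). The slice xs[2:5] covers indices [2, 3, 4] with values [7, 9, 12]. Replacing that slice with [70, 57, 59] (same length) produces [11, 3, 70, 57, 59, 13].

[11, 3, 70, 57, 59, 13]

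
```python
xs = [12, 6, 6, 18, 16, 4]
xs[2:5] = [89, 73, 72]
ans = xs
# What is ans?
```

xs starts as [12, 6, 6, 18, 16, 4] (length 6). The slice xs[2:5] covers indices [2, 3, 4] with values [6, 18, 16]. Replacing that slice with [89, 73, 72] (same length) produces [12, 6, 89, 73, 72, 4].

[12, 6, 89, 73, 72, 4]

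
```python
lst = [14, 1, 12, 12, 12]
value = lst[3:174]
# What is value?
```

lst has length 5. The slice lst[3:174] selects indices [3, 4] (3->12, 4->12), giving [12, 12].

[12, 12]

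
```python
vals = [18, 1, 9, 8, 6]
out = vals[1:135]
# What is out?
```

vals has length 5. The slice vals[1:135] selects indices [1, 2, 3, 4] (1->1, 2->9, 3->8, 4->6), giving [1, 9, 8, 6].

[1, 9, 8, 6]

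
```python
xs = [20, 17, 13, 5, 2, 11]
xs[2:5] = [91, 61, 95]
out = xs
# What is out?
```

xs starts as [20, 17, 13, 5, 2, 11] (length 6). The slice xs[2:5] covers indices [2, 3, 4] with values [13, 5, 2]. Replacing that slice with [91, 61, 95] (same length) produces [20, 17, 91, 61, 95, 11].

[20, 17, 91, 61, 95, 11]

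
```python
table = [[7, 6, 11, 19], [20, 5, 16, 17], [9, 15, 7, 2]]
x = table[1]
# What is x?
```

table has 3 rows. Row 1 is [20, 5, 16, 17].

[20, 5, 16, 17]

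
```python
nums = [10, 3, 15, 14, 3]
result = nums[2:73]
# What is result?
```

nums has length 5. The slice nums[2:73] selects indices [2, 3, 4] (2->15, 3->14, 4->3), giving [15, 14, 3].

[15, 14, 3]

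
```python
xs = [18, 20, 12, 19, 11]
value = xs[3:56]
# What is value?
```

xs has length 5. The slice xs[3:56] selects indices [3, 4] (3->19, 4->11), giving [19, 11].

[19, 11]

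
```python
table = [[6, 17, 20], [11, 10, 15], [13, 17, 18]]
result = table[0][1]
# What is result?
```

table[0] = [6, 17, 20]. Taking column 1 of that row yields 17.

17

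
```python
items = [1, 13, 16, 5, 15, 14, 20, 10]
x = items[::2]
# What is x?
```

items has length 8. The slice items[::2] selects indices [0, 2, 4, 6] (0->1, 2->16, 4->15, 6->20), giving [1, 16, 15, 20].

[1, 16, 15, 20]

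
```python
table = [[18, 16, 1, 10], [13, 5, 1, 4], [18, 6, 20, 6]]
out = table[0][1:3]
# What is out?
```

table[0] = [18, 16, 1, 10]. table[0] has length 4. The slice table[0][1:3] selects indices [1, 2] (1->16, 2->1), giving [16, 1].

[16, 1]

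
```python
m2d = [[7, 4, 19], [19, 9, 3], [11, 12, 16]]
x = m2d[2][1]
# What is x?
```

m2d[2] = [11, 12, 16]. Taking column 1 of that row yields 12.

12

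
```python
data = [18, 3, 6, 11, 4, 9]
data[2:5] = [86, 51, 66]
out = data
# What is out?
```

data starts as [18, 3, 6, 11, 4, 9] (length 6). The slice data[2:5] covers indices [2, 3, 4] with values [6, 11, 4]. Replacing that slice with [86, 51, 66] (same length) produces [18, 3, 86, 51, 66, 9].

[18, 3, 86, 51, 66, 9]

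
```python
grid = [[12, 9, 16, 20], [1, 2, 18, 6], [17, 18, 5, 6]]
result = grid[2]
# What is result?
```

grid has 3 rows. Row 2 is [17, 18, 5, 6].

[17, 18, 5, 6]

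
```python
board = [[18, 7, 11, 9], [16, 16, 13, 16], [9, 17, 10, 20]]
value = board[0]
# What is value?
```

board has 3 rows. Row 0 is [18, 7, 11, 9].

[18, 7, 11, 9]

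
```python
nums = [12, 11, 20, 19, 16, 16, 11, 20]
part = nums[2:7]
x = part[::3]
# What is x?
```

nums has length 8. The slice nums[2:7] selects indices [2, 3, 4, 5, 6] (2->20, 3->19, 4->16, 5->16, 6->11), giving [20, 19, 16, 16, 11]. So part = [20, 19, 16, 16, 11]. part has length 5. The slice part[::3] selects indices [0, 3] (0->20, 3->16), giving [20, 16].

[20, 16]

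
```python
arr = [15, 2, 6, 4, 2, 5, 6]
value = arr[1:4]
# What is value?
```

arr has length 7. The slice arr[1:4] selects indices [1, 2, 3] (1->2, 2->6, 3->4), giving [2, 6, 4].

[2, 6, 4]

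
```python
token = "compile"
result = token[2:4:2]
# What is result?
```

token has length 7. The slice token[2:4:2] selects indices [2] (2->'m'), giving 'm'.

'm'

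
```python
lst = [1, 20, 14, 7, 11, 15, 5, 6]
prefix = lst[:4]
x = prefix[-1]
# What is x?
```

lst has length 8. The slice lst[:4] selects indices [0, 1, 2, 3] (0->1, 1->20, 2->14, 3->7), giving [1, 20, 14, 7]. So prefix = [1, 20, 14, 7]. Then prefix[-1] = 7.

7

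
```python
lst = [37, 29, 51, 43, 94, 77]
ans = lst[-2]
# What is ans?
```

lst has length 6. Negative index -2 maps to positive index 6 + (-2) = 4. lst[4] = 94.

94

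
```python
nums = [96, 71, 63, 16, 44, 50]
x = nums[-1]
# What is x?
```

nums has length 6. Negative index -1 maps to positive index 6 + (-1) = 5. nums[5] = 50.

50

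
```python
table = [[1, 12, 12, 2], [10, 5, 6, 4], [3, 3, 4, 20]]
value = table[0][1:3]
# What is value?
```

table[0] = [1, 12, 12, 2]. table[0] has length 4. The slice table[0][1:3] selects indices [1, 2] (1->12, 2->12), giving [12, 12].

[12, 12]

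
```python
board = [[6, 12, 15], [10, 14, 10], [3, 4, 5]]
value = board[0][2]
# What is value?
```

board[0] = [6, 12, 15]. Taking column 2 of that row yields 15.

15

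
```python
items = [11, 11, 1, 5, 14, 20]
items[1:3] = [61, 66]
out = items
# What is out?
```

items starts as [11, 11, 1, 5, 14, 20] (length 6). The slice items[1:3] covers indices [1, 2] with values [11, 1]. Replacing that slice with [61, 66] (same length) produces [11, 61, 66, 5, 14, 20].

[11, 61, 66, 5, 14, 20]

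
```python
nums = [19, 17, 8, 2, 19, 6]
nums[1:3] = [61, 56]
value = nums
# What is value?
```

nums starts as [19, 17, 8, 2, 19, 6] (length 6). The slice nums[1:3] covers indices [1, 2] with values [17, 8]. Replacing that slice with [61, 56] (same length) produces [19, 61, 56, 2, 19, 6].

[19, 61, 56, 2, 19, 6]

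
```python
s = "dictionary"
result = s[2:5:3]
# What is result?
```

s has length 10. The slice s[2:5:3] selects indices [2] (2->'c'), giving 'c'.

'c'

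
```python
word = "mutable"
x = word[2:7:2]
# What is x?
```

word has length 7. The slice word[2:7:2] selects indices [2, 4, 6] (2->'t', 4->'b', 6->'e'), giving 'tbe'.

'tbe'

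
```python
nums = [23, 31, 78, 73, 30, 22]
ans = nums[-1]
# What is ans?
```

nums has length 6. Negative index -1 maps to positive index 6 + (-1) = 5. nums[5] = 22.

22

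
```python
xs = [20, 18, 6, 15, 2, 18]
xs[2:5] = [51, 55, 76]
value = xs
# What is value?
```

xs starts as [20, 18, 6, 15, 2, 18] (length 6). The slice xs[2:5] covers indices [2, 3, 4] with values [6, 15, 2]. Replacing that slice with [51, 55, 76] (same length) produces [20, 18, 51, 55, 76, 18].

[20, 18, 51, 55, 76, 18]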